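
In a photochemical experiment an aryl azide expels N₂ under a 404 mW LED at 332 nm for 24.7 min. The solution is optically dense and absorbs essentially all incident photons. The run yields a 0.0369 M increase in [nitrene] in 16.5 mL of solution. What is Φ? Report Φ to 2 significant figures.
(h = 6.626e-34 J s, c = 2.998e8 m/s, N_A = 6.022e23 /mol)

Φ = 0.37

Product: (0.0369 M)(0.0165 L) = 6.089e-4 mol.
Photon energy at 332 nm: hc/λ = (6.626e-34)(2.998e8)/(332e-9) = 5.983e-19 J.
Energy delivered: (404 mW)(1482 s) = 598.7 J.
Photons incident: 598.7 / 5.983e-19 = 1.001e21, i.e. 1.001e21/6.022e23 = 0.001662 mol.
Φ = 6.089e-4 mol / 0.001662 mol photons = 0.37.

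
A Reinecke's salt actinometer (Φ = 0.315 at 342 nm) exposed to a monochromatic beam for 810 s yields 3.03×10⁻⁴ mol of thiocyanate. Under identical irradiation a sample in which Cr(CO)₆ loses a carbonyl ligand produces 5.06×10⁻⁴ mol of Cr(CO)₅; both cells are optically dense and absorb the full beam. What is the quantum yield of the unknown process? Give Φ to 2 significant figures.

Φ = 0.53

Photons absorbed by the actinometer: 3.03×10⁻⁴ / 0.315 = 9.619×10⁻⁴ mol.
Φ(unknown) = 5.06×10⁻⁴ / 9.619×10⁻⁴ = 0.53.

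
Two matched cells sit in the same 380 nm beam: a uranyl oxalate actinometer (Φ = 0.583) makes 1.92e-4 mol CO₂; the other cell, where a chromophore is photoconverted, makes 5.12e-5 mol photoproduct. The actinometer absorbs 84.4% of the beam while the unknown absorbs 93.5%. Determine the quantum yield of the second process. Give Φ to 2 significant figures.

Photons absorbed by the actinometer: 1.92e-4 / 0.583 = 3.293e-4 mol.
Incident flux: 3.293e-4 / 0.844 = 3.902e-4 einstein.
Absorbed by unknown: 0.935 × 3.902e-4 = 3.648e-4 mol.
Φ(unknown) = 5.12e-5 / 3.648e-4 = 0.14.

Φ = 0.14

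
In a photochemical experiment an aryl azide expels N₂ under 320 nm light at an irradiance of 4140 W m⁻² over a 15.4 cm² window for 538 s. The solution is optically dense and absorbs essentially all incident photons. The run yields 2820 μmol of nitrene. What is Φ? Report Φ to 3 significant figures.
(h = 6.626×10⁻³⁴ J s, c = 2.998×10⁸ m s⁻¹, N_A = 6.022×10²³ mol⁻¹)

Φ = 0.307

Product: 2820 μmol = 0.00282 mol.
Photon energy at 320 nm: hc/λ = (6.626×10⁻³⁴)(2.998×10⁸)/(320×10⁻⁹) = 6.208×10⁻¹⁹ J.
Energy delivered: (4140 W m⁻²)(15.4×10⁻⁴ m²)(538 s) = 3430 J.
Photons incident: 3430 / 6.208×10⁻¹⁹ = 5.525×10²¹, i.e. 5.525×10²¹/6.022×10²³ = 0.009175 mol.
Φ = 0.00282 mol / 0.009175 mol photons = 0.307.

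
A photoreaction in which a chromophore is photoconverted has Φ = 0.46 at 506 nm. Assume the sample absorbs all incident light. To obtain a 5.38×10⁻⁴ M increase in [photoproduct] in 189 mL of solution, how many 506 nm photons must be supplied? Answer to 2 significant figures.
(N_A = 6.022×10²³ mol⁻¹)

1.3×10²⁰ photons

Product: (5.38×10⁻⁴ M)(0.189 L) = 1.017×10⁻⁴ mol.
Photons that must be absorbed: 1.017×10⁻⁴ / 0.46 = 2.211×10⁻⁴ mol.
Photon count: 2.211×10⁻⁴ × 6.022×10²³ = 1.3×10²⁰.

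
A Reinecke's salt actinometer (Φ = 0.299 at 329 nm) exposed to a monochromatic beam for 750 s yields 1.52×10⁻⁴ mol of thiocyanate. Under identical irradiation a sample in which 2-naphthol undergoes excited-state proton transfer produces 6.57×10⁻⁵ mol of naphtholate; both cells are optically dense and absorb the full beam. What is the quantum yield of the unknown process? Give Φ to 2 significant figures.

Φ = 0.13

Photons absorbed by the actinometer: 1.52×10⁻⁴ / 0.299 = 5.084×10⁻⁴ mol.
Φ(unknown) = 6.57×10⁻⁵ / 5.084×10⁻⁴ = 0.13.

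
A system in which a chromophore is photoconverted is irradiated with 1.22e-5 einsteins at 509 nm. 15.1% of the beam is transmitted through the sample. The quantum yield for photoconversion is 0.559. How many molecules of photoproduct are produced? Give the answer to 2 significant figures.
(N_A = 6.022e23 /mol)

Fraction absorbed: 1 − 15.1/100 = 0.8490.
Photons absorbed: 0.8490 × 1.22e-5 = 1.036e-5 mol.
Product: Φ × n_abs = 0.559 × 1.036e-5 = 5.791e-6 mol.
As a count: 5.791e-6 × 6.022e23 = 3.5e18.

3.5e18 molecules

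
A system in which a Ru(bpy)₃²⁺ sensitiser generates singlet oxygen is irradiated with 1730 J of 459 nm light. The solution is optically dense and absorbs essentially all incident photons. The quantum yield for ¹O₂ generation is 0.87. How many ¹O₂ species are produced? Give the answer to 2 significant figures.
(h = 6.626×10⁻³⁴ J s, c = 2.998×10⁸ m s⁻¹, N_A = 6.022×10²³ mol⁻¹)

3.5×10²¹ species

Photon energy at 459 nm: hc/λ = (6.626×10⁻³⁴)(2.998×10⁸)/(459×10⁻⁹) = 4.328×10⁻¹⁹ J.
Photons incident: 1730 / 4.328×10⁻¹⁹ = 3.997×10²¹, i.e. 3.997×10²¹/6.022×10²³ = 0.006637 mol.
Product: Φ × n_abs = 0.87 × 0.006637 = 0.005774 mol.
As a count: 0.005774 × 6.022×10²³ = 3.5×10²¹.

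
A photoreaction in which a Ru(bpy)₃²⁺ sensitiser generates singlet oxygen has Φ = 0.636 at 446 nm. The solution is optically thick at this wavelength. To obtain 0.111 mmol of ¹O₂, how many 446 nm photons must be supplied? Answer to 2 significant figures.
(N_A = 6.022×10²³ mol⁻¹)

1.1×10²⁰ photons

Product: 0.111 mmol = 1.11×10⁻⁴ mol.
Photons that must be absorbed: 1.11×10⁻⁴ / 0.636 = 1.745×10⁻⁴ mol.
Photon count: 1.745×10⁻⁴ × 6.022×10²³ = 1.1×10²⁰.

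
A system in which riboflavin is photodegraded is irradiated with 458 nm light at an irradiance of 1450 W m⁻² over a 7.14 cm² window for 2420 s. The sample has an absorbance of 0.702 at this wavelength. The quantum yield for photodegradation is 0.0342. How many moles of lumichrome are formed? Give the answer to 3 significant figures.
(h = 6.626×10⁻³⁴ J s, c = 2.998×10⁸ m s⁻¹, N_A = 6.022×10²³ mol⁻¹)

Photon energy at 458 nm: hc/λ = (6.626×10⁻³⁴)(2.998×10⁸)/(458×10⁻⁹) = 4.337×10⁻¹⁹ J.
Energy delivered: (1450 W m⁻²)(7.14×10⁻⁴ m²)(2420 s) = 2505 J.
Photons incident: 2505 / 4.337×10⁻¹⁹ = 5.776×10²¹, i.e. 5.776×10²¹/6.022×10²³ = 0.009591 mol.
Fraction absorbed: 1 − 10^(−0.702) = 0.8014.
Photons absorbed: 0.8014 × 0.009591 = 0.007686 mol.
Product: Φ × n_abs = 0.0342 × 0.007686 = 2.629×10⁻⁴ mol.

2.63×10⁻⁴ mol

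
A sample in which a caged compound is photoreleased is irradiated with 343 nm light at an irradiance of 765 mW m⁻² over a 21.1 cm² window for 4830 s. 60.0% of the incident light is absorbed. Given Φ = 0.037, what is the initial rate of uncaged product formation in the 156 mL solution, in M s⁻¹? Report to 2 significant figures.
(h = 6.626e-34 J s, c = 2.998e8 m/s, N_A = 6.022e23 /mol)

Photon energy at 343 nm: hc/λ = (6.626e-34)(2.998e8)/(343e-9) = 5.791e-19 J.
Energy delivered: (765 mW m⁻²)(21.1e-4 m²)(4830 s) = 7.796 J.
Photons incident: 7.796 / 5.791e-19 = 1.346e19, i.e. 1.346e19/6.022e23 = 2.235e-5 mol.
Photons absorbed: 0.600 × 2.235e-5 = 1.341e-5 mol.
Product formed: 0.037 × 1.341e-5 = 4.962e-7 mol.
Rate: 4.962e-7 mol / (4830 s × 0.156 L) = 6.6e-10 M s⁻¹.

6.6e-10 M s⁻¹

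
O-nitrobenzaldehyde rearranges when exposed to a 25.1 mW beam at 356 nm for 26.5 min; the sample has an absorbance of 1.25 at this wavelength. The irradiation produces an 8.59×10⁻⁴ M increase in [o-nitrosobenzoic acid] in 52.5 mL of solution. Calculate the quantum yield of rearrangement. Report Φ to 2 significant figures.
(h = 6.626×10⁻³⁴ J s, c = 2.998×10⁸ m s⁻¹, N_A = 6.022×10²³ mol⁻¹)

Φ = 0.40

Product: (8.59×10⁻⁴ M)(0.0525 L) = 4.510×10⁻⁵ mol.
Photon energy at 356 nm: hc/λ = (6.626×10⁻³⁴)(2.998×10⁸)/(356×10⁻⁹) = 5.580×10⁻¹⁹ J.
Energy delivered: (25.1 mW)(1590 s) = 39.91 J.
Photons incident: 39.91 / 5.580×10⁻¹⁹ = 7.152×10¹⁹, i.e. 7.152×10¹⁹/6.022×10²³ = 1.188×10⁻⁴ mol.
Fraction absorbed: 1 − 10^(−1.25) = 0.9438.
Photons absorbed: 0.9438 × 1.188×10⁻⁴ = 1.121×10⁻⁴ mol.
Φ = 4.510×10⁻⁵ mol / 1.121×10⁻⁴ mol photons = 0.40.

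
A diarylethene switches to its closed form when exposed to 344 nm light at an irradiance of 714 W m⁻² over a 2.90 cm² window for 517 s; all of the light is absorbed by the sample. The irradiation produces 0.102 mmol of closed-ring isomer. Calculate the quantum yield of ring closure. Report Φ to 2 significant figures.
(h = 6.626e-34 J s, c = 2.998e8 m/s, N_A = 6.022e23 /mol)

Φ = 0.33

Product: 0.102 mmol = 1.02e-4 mol.
Photon energy at 344 nm: hc/λ = (6.626e-34)(2.998e8)/(344e-9) = 5.775e-19 J.
Energy delivered: (714 W m⁻²)(2.90e-4 m²)(517 s) = 107.1 J.
Photons incident: 107.1 / 5.775e-19 = 1.855e20, i.e. 1.855e20/6.022e23 = 3.080e-4 mol.
Φ = 1.02e-4 mol / 3.080e-4 mol photons = 0.33.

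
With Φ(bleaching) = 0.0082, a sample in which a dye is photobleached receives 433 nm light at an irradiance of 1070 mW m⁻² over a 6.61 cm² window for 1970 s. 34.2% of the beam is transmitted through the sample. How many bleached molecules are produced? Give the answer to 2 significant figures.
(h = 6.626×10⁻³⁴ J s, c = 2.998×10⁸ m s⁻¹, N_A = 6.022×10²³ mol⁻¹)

1.6×10¹⁶ bleached molecules

Photon energy at 433 nm: hc/λ = (6.626×10⁻³⁴)(2.998×10⁸)/(433×10⁻⁹) = 4.588×10⁻¹⁹ J.
Energy delivered: (1070 mW m⁻²)(6.61×10⁻⁴ m²)(1970 s) = 1.393 J.
Photons incident: 1.393 / 4.588×10⁻¹⁹ = 3.036×10¹⁸, i.e. 3.036×10¹⁸/6.022×10²³ = 5.042×10⁻⁶ mol.
Fraction absorbed: 1 − 34.2/100 = 0.6580.
Photons absorbed: 0.6580 × 5.042×10⁻⁶ = 3.318×10⁻⁶ mol.
Product: Φ × n_abs = 0.0082 × 3.318×10⁻⁶ = 2.721×10⁻⁸ mol.
As a count: 2.721×10⁻⁸ × 6.022×10²³ = 1.6×10¹⁶.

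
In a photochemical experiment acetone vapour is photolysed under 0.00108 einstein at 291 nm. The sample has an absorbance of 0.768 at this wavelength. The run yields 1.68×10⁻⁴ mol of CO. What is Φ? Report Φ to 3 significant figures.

Fraction absorbed: 1 − 10^(−0.768) = 0.8294.
Photons absorbed: 0.8294 × 0.00108 = 8.958×10⁻⁴ mol.
Φ = 1.68×10⁻⁴ mol / 8.958×10⁻⁴ mol photons = 0.188.

Φ = 0.188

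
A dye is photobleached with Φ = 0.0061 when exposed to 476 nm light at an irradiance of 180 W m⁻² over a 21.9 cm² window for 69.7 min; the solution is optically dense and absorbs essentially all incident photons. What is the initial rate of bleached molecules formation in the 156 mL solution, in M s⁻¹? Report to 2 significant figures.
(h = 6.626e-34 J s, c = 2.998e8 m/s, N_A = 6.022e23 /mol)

6.1e-8 M s⁻¹

Photon energy at 476 nm: hc/λ = (6.626e-34)(2.998e8)/(476e-9) = 4.173e-19 J.
Energy delivered: (180 W m⁻²)(21.9e-4 m²)(4182 s) = 1649 J.
Photons incident: 1649 / 4.173e-19 = 3.952e21, i.e. 3.952e21/6.022e23 = 0.006563 mol.
Product formed: 0.0061 × 0.006563 = 4.003e-5 mol.
Rate: 4.003e-5 mol / (4182 s × 0.156 L) = 6.1e-8 M s⁻¹.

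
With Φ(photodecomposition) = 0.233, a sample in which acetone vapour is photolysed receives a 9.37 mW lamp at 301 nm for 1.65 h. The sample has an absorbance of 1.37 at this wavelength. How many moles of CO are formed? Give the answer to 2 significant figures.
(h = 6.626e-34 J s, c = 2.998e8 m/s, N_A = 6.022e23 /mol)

3.1e-5 mol

Photon energy at 301 nm: hc/λ = (6.626e-34)(2.998e8)/(301e-9) = 6.600e-19 J.
Energy delivered: (9.37 mW)(5940 s) = 55.66 J.
Photons incident: 55.66 / 6.600e-19 = 8.433e19, i.e. 8.433e19/6.022e23 = 1.400e-4 mol.
Fraction absorbed: 1 − 10^(−1.37) = 0.9573.
Photons absorbed: 0.9573 × 1.400e-4 = 1.340e-4 mol.
Product: Φ × n_abs = 0.233 × 1.340e-4 = 3.122e-5 mol.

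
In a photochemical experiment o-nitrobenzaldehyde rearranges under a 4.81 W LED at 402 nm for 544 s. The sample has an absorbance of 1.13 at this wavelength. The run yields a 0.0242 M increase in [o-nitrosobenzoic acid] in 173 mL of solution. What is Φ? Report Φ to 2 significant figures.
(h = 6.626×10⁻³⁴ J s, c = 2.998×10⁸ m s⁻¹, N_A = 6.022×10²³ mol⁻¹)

Φ = 0.51

Product: (0.0242 M)(0.173 L) = 0.004187 mol.
Photon energy at 402 nm: hc/λ = (6.626×10⁻³⁴)(2.998×10⁸)/(402×10⁻⁹) = 4.941×10⁻¹⁹ J.
Energy delivered: (4.81 W)(544 s) = 2617 J.
Photons incident: 2617 / 4.941×10⁻¹⁹ = 5.296×10²¹, i.e. 5.296×10²¹/6.022×10²³ = 0.008794 mol.
Fraction absorbed: 1 − 10^(−1.13) = 0.9259.
Photons absorbed: 0.9259 × 0.008794 = 0.008142 mol.
Φ = 0.004187 mol / 0.008142 mol photons = 0.51.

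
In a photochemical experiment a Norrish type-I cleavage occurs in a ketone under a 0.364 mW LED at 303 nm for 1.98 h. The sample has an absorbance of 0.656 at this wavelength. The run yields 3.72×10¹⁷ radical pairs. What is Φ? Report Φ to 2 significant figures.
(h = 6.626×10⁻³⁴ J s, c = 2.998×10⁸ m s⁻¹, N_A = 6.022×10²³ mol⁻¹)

Φ = 0.12

Product: 3.72×10¹⁷ / 6.022×10²³ = 6.177×10⁻⁷ mol.
Photon energy at 303 nm: hc/λ = (6.626×10⁻³⁴)(2.998×10⁸)/(303×10⁻⁹) = 6.556×10⁻¹⁹ J.
Energy delivered: (0.364 mW)(7128 s) = 2.595 J.
Photons incident: 2.595 / 6.556×10⁻¹⁹ = 3.958×10¹⁸, i.e. 3.958×10¹⁸/6.022×10²³ = 6.573×10⁻⁶ mol.
Fraction absorbed: 1 − 10^(−0.656) = 0.7792.
Photons absorbed: 0.7792 × 6.573×10⁻⁶ = 5.122×10⁻⁶ mol.
Φ = 6.177×10⁻⁷ mol / 5.122×10⁻⁶ mol photons = 0.12.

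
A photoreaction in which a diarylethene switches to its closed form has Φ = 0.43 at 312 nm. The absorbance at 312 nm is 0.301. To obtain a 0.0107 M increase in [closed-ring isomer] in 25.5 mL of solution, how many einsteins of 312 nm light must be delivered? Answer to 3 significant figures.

Product: (0.0107 M)(0.0255 L) = 2.729×10⁻⁴ mol.
Photons that must be absorbed: 2.729×10⁻⁴ / 0.43 = 6.347×10⁻⁴ mol.
Fraction absorbed: 1 − 10^(−0.301) = 0.5000.
Incident photons needed: 6.347×10⁻⁴ / 0.5000 = 0.001269 mol.

0.00127 einstein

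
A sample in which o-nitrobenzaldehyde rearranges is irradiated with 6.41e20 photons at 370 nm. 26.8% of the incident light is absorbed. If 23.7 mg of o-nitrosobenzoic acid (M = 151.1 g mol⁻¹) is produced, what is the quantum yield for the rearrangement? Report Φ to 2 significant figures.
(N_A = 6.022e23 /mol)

Φ = 0.55

Product: 23.7 mg / 151.1 g mol⁻¹ = 1.568e-4 mol.
Moles of photons: 6.41e20 / 6.022e23 = 0.001064 mol.
Photons absorbed: 0.268 × 0.001064 = 2.852e-4 mol.
Φ = 1.568e-4 mol / 2.852e-4 mol photons = 0.55.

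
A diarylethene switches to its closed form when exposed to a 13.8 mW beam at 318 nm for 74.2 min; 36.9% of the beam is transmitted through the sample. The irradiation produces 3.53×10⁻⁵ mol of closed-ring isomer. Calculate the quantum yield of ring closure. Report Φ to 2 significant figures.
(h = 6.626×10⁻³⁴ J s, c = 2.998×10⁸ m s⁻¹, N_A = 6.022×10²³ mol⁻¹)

Photon energy at 318 nm: hc/λ = (6.626×10⁻³⁴)(2.998×10⁸)/(318×10⁻⁹) = 6.247×10⁻¹⁹ J.
Energy delivered: (13.8 mW)(4452 s) = 61.44 J.
Photons incident: 61.44 / 6.247×10⁻¹⁹ = 9.835×10¹⁹, i.e. 9.835×10¹⁹/6.022×10²³ = 1.633×10⁻⁴ mol.
Fraction absorbed: 1 − 36.9/100 = 0.6310.
Photons absorbed: 0.6310 × 1.633×10⁻⁴ = 1.030×10⁻⁴ mol.
Φ = 3.53×10⁻⁵ mol / 1.030×10⁻⁴ mol photons = 0.34.

Φ = 0.34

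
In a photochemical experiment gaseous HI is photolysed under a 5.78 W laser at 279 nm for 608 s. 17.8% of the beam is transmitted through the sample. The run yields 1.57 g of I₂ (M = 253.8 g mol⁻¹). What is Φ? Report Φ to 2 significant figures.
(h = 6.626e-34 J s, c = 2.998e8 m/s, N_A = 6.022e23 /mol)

Product: 1.57 g / 253.8 g mol⁻¹ = 0.006186 mol.
Photon energy at 279 nm: hc/λ = (6.626e-34)(2.998e8)/(279e-9) = 7.120e-19 J.
Energy delivered: (5.78 W)(608 s) = 3514 J.
Photons incident: 3514 / 7.120e-19 = 4.935e21, i.e. 4.935e21/6.022e23 = 0.008195 mol.
Fraction absorbed: 1 − 17.8/100 = 0.8220.
Photons absorbed: 0.8220 × 0.008195 = 0.006736 mol.
Φ = 0.006186 mol / 0.006736 mol photons = 0.92.

Φ = 0.92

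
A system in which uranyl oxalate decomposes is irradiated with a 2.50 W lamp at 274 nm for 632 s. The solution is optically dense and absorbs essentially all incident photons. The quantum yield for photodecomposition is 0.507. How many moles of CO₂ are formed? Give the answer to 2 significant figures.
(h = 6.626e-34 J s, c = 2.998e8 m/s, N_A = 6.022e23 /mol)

0.0018 mol

Photon energy at 274 nm: hc/λ = (6.626e-34)(2.998e8)/(274e-9) = 7.250e-19 J.
Energy delivered: (2.50 W)(632 s) = 1580 J.
Photons incident: 1580 / 7.250e-19 = 2.179e21, i.e. 2.179e21/6.022e23 = 0.003618 mol.
Product: Φ × n_abs = 0.507 × 0.003618 = 0.001834 mol.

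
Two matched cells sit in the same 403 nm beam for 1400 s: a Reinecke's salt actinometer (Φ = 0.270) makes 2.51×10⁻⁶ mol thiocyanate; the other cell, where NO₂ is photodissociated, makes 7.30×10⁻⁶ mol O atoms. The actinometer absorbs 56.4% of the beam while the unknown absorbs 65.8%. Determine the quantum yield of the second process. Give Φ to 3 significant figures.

Φ = 0.673

Photons absorbed by the actinometer: 2.51×10⁻⁶ / 0.270 = 9.296×10⁻⁶ mol.
Incident flux: 9.296×10⁻⁶ / 0.564 = 1.648×10⁻⁵ einstein.
Absorbed by unknown: 0.658 × 1.648×10⁻⁵ = 1.084×10⁻⁵ mol.
Φ(unknown) = 7.30×10⁻⁶ / 1.084×10⁻⁵ = 0.673.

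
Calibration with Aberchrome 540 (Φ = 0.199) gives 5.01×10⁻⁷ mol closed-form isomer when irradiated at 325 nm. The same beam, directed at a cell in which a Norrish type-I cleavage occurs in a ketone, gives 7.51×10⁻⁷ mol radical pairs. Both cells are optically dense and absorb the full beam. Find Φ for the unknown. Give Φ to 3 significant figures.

Φ = 0.298

Photons absorbed by the actinometer: 5.01×10⁻⁷ / 0.199 = 2.518×10⁻⁶ mol.
Φ(unknown) = 7.51×10⁻⁷ / 2.518×10⁻⁶ = 0.298.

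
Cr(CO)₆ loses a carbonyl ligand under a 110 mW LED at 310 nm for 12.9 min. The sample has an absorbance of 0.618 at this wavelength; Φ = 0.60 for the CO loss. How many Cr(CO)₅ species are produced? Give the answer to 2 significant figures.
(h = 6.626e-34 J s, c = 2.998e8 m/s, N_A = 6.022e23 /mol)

6.1e19 species

Photon energy at 310 nm: hc/λ = (6.626e-34)(2.998e8)/(310e-9) = 6.408e-19 J.
Energy delivered: (110 mW)(774 s) = 85.14 J.
Photons incident: 85.14 / 6.408e-19 = 1.329e20, i.e. 1.329e20/6.022e23 = 2.207e-4 mol.
Fraction absorbed: 1 − 10^(−0.618) = 0.7590.
Photons absorbed: 0.7590 × 2.207e-4 = 1.675e-4 mol.
Product: Φ × n_abs = 0.60 × 1.675e-4 = 1.005e-4 mol.
As a count: 1.005e-4 × 6.022e23 = 6.1e19.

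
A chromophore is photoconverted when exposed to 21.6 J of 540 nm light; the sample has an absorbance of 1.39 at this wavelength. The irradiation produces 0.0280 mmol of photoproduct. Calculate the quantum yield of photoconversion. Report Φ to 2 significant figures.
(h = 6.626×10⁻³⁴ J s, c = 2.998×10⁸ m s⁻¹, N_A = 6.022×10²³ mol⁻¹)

Product: 0.0280 mmol = 2.80×10⁻⁵ mol.
Photon energy at 540 nm: hc/λ = (6.626×10⁻³⁴)(2.998×10⁸)/(540×10⁻⁹) = 3.679×10⁻¹⁹ J.
Photons incident: 21.6 / 3.679×10⁻¹⁹ = 5.871×10¹⁹, i.e. 5.871×10¹⁹/6.022×10²³ = 9.749×10⁻⁵ mol.
Fraction absorbed: 1 − 10^(−1.39) = 0.9593.
Photons absorbed: 0.9593 × 9.749×10⁻⁵ = 9.352×10⁻⁵ mol.
Φ = 2.80×10⁻⁵ mol / 9.352×10⁻⁵ mol photons = 0.30.

Φ = 0.30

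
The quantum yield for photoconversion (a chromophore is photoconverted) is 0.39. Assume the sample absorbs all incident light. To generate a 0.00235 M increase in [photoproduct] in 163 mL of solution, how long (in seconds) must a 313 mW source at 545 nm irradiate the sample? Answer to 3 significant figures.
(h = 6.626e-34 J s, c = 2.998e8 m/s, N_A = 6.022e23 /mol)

t ≈ 689 s

Product: (0.00235 M)(0.163 L) = 3.831e-4 mol.
Photons that must be absorbed: 3.831e-4 / 0.39 = 9.823e-4 mol.
Photon energy: hc/λ = 3.645e-19 J; per mole, 2.195e5 J mol⁻¹.
Energy required: 9.823e-4 × 2.195e5 = 215.6 J.
Time: 215.6 J / 0.313 W = 689 s.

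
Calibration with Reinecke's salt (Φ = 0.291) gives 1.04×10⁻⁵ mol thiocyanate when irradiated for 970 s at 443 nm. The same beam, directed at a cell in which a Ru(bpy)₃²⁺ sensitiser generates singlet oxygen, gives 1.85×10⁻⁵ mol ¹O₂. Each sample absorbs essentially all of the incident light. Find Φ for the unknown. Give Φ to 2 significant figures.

Photons absorbed by the actinometer: 1.04×10⁻⁵ / 0.291 = 3.574×10⁻⁵ mol.
Φ(unknown) = 1.85×10⁻⁵ / 3.574×10⁻⁵ = 0.52.

Φ = 0.52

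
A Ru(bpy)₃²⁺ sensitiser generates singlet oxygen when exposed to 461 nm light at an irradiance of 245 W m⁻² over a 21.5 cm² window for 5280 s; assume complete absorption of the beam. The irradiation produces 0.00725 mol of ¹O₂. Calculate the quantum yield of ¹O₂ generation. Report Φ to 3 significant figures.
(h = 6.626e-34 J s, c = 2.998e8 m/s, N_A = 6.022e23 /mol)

Φ = 0.676

Photon energy at 461 nm: hc/λ = (6.626e-34)(2.998e8)/(461e-9) = 4.309e-19 J.
Energy delivered: (245 W m⁻²)(21.5e-4 m²)(5280 s) = 2781 J.
Photons incident: 2781 / 4.309e-19 = 6.454e21, i.e. 6.454e21/6.022e23 = 0.01072 mol.
Φ = 0.00725 mol / 0.01072 mol photons = 0.676.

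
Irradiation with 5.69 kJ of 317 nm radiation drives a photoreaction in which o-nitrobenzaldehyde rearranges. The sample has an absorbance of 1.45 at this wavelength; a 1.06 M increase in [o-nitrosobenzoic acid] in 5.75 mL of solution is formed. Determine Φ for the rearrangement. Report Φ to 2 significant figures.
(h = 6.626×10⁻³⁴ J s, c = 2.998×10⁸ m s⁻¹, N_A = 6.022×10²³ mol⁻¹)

Φ = 0.42

Product: (1.06 M)(0.00575 L) = 0.006095 mol.
Photon energy at 317 nm: hc/λ = (6.626×10⁻³⁴)(2.998×10⁸)/(317×10⁻⁹) = 6.266×10⁻¹⁹ J.
Incident energy: 5.69 kJ = 5690 J.
Photons incident: 5690 / 6.266×10⁻¹⁹ = 9.081×10²¹, i.e. 9.081×10²¹/6.022×10²³ = 0.01508 mol.
Fraction absorbed: 1 − 10^(−1.45) = 0.9645.
Photons absorbed: 0.9645 × 0.01508 = 0.01454 mol.
Φ = 0.006095 mol / 0.01454 mol photons = 0.42.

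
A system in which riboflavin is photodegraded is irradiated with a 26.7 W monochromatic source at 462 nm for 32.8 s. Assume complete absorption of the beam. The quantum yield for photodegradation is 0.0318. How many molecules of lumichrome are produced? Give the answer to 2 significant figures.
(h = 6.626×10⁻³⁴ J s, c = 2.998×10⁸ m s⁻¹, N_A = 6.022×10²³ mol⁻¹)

6.5×10¹⁹ molecules

Photon energy at 462 nm: hc/λ = (6.626×10⁻³⁴)(2.998×10⁸)/(462×10⁻⁹) = 4.300×10⁻¹⁹ J.
Energy delivered: (26.7 W)(32.8 s) = 875.8 J.
Photons incident: 875.8 / 4.300×10⁻¹⁹ = 2.037×10²¹, i.e. 2.037×10²¹/6.022×10²³ = 0.003383 mol.
Product: Φ × n_abs = 0.0318 × 0.003383 = 1.076×10⁻⁴ mol.
As a count: 1.076×10⁻⁴ × 6.022×10²³ = 6.5×10¹⁹.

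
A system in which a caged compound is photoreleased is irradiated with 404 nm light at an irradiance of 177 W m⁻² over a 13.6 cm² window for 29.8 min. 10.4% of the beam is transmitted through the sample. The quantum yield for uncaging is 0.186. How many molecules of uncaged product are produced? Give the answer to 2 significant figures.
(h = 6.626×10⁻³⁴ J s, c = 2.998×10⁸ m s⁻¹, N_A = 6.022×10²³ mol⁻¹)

Photon energy at 404 nm: hc/λ = (6.626×10⁻³⁴)(2.998×10⁸)/(404×10⁻⁹) = 4.917×10⁻¹⁹ J.
Energy delivered: (177 W m⁻²)(13.6×10⁻⁴ m²)(1788 s) = 430.4 J.
Photons incident: 430.4 / 4.917×10⁻¹⁹ = 8.753×10²⁰, i.e. 8.753×10²⁰/6.022×10²³ = 0.001454 mol.
Fraction absorbed: 1 − 10.4/100 = 0.8960.
Photons absorbed: 0.8960 × 0.001454 = 0.001303 mol.
Product: Φ × n_abs = 0.186 × 0.001303 = 2.424×10⁻⁴ mol.
As a count: 2.424×10⁻⁴ × 6.022×10²³ = 1.5×10²⁰.

1.5×10²⁰ molecules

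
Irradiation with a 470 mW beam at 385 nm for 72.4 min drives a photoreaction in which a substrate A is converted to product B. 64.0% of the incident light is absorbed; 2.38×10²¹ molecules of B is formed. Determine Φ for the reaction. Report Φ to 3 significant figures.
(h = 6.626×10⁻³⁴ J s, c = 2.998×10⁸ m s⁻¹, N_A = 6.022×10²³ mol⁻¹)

Φ = 0.940

Product: 2.38×10²¹ / 6.022×10²³ = 0.003952 mol.
Photon energy at 385 nm: hc/λ = (6.626×10⁻³⁴)(2.998×10⁸)/(385×10⁻⁹) = 5.160×10⁻¹⁹ J.
Energy delivered: (470 mW)(4344 s) = 2042 J.
Photons incident: 2042 / 5.160×10⁻¹⁹ = 3.957×10²¹, i.e. 3.957×10²¹/6.022×10²³ = 0.006571 mol.
Photons absorbed: 0.640 × 0.006571 = 0.004205 mol.
Φ = 0.003952 mol / 0.004205 mol photons = 0.940.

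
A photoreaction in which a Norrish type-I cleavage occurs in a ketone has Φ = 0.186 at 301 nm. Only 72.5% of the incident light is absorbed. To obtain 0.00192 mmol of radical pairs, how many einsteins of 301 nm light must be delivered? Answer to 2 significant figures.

1.4e-5 einstein

Product: 0.00192 mmol = 1.92e-6 mol.
Photons that must be absorbed: 1.92e-6 / 0.186 = 1.032e-5 mol.
Incident photons needed: 1.032e-5 / 0.725 = 1.423e-5 mol.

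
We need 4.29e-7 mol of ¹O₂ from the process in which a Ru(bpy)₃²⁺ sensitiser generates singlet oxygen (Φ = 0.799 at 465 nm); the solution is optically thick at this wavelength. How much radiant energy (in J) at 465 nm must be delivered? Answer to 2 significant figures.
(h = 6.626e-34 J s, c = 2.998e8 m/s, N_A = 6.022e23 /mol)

Photons that must be absorbed: 4.29e-7 / 0.799 = 5.369e-7 mol.
Photon energy: hc/λ = 4.272e-19 J; per mole, 2.573e5 J mol⁻¹.
Energy required: 5.369e-7 × 2.573e5 = 0.14 J.

0.14 J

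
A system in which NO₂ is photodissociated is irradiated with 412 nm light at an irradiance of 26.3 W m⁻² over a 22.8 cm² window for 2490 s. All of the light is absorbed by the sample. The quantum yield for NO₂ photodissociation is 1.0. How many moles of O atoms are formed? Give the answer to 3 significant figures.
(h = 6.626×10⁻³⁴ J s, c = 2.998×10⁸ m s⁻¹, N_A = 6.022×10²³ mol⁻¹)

5.14×10⁻⁴ mol

Photon energy at 412 nm: hc/λ = (6.626×10⁻³⁴)(2.998×10⁸)/(412×10⁻⁹) = 4.822×10⁻¹⁹ J.
Energy delivered: (26.3 W m⁻²)(22.8×10⁻⁴ m²)(2490 s) = 149.3 J.
Photons incident: 149.3 / 4.822×10⁻¹⁹ = 3.096×10²⁰, i.e. 3.096×10²⁰/6.022×10²³ = 5.141×10⁻⁴ mol.
Product: Φ × n_abs = 1.0 × 5.141×10⁻⁴ = 5.141×10⁻⁴ mol.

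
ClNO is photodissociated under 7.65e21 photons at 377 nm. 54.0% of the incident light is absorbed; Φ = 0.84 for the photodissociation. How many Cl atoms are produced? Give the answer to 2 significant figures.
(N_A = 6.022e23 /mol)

3.5e21 atoms

Moles of photons: 7.65e21 / 6.022e23 = 0.01270 mol.
Photons absorbed: 0.540 × 0.01270 = 0.006858 mol.
Product: Φ × n_abs = 0.84 × 0.006858 = 0.005761 mol.
As a count: 0.005761 × 6.022e23 = 3.5e21.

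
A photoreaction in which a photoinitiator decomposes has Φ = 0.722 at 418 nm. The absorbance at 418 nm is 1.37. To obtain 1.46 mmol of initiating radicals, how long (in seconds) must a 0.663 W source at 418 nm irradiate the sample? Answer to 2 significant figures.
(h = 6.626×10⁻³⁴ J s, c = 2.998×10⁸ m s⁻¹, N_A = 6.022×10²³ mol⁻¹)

t ≈ 910 s

Product: 1.46 mmol = 0.00146 mol.
Photons that must be absorbed: 0.00146 / 0.722 = 0.002022 mol.
Fraction absorbed: 1 − 10^(−1.37) = 0.9573.
Incident photons needed: 0.002022 / 0.9573 = 0.002112 mol.
Photon energy: hc/λ = 4.752×10⁻¹⁹ J; per mole, 2.862×10⁵ J mol⁻¹.
Energy required: 0.002112 × 2.862×10⁵ = 604.5 J.
Time: 604.5 J / 0.663 W = 910 s.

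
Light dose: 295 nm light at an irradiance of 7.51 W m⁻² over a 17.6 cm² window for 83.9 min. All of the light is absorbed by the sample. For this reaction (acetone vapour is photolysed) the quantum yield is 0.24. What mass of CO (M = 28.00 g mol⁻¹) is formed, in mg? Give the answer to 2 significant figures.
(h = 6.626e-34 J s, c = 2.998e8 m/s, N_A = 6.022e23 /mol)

1.1 mg

Photon energy at 295 nm: hc/λ = (6.626e-34)(2.998e8)/(295e-9) = 6.734e-19 J.
Energy delivered: (7.51 W m⁻²)(17.6e-4 m²)(5034 s) = 66.54 J.
Photons incident: 66.54 / 6.734e-19 = 9.881e19, i.e. 9.881e19/6.022e23 = 1.641e-4 mol.
Product: Φ × n_abs = 0.24 × 1.641e-4 = 3.938e-5 mol.
Mass: 3.938e-5 × 28.00 = 0.001103 g = 1.1 mg.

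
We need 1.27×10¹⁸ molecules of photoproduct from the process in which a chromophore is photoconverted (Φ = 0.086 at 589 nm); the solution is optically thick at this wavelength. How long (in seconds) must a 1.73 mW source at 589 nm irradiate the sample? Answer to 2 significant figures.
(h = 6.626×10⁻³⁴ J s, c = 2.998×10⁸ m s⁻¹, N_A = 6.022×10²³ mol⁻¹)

t ≈ 2900 s

Product: 1.27×10¹⁸ / 6.022×10²³ = 2.109×10⁻⁶ mol.
Photons that must be absorbed: 2.109×10⁻⁶ / 0.086 = 2.452×10⁻⁵ mol.
Photon energy: hc/λ = 3.373×10⁻¹⁹ J; per mole, 2.031×10⁵ J mol⁻¹.
Energy required: 2.452×10⁻⁵ × 2.031×10⁵ = 4.980 J.
Time: 4.980 J / 0.00173 W = 2900 s.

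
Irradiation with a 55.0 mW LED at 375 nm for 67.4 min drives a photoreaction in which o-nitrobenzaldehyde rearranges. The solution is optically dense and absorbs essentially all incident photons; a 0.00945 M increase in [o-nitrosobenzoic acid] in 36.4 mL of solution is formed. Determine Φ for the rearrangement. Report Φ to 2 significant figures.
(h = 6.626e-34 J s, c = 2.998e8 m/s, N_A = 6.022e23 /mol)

Product: (0.00945 M)(0.0364 L) = 3.440e-4 mol.
Photon energy at 375 nm: hc/λ = (6.626e-34)(2.998e8)/(375e-9) = 5.297e-19 J.
Energy delivered: (55.0 mW)(4044 s) = 222.4 J.
Photons incident: 222.4 / 5.297e-19 = 4.199e20, i.e. 4.199e20/6.022e23 = 6.973e-4 mol.
Φ = 3.440e-4 mol / 6.973e-4 mol photons = 0.49.

Φ = 0.49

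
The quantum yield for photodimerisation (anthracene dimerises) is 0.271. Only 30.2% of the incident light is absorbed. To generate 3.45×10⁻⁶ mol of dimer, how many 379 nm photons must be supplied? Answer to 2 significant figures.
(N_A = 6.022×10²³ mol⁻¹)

Photons that must be absorbed: 3.45×10⁻⁶ / 0.271 = 1.273×10⁻⁵ mol.
Incident photons needed: 1.273×10⁻⁵ / 0.302 = 4.215×10⁻⁵ mol.
Photon count: 4.215×10⁻⁵ × 6.022×10²³ = 2.5×10¹⁹.

2.5×10¹⁹ photons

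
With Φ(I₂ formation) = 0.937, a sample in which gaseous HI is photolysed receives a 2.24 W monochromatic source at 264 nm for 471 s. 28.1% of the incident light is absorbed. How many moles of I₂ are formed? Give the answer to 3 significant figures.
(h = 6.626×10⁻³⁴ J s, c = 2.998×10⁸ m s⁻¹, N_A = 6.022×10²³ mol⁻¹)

Photon energy at 264 nm: hc/λ = (6.626×10⁻³⁴)(2.998×10⁸)/(264×10⁻⁹) = 7.525×10⁻¹⁹ J.
Energy delivered: (2.24 W)(471 s) = 1055 J.
Photons incident: 1055 / 7.525×10⁻¹⁹ = 1.402×10²¹, i.e. 1.402×10²¹/6.022×10²³ = 0.002328 mol.
Photons absorbed: 0.281 × 0.002328 = 6.542×10⁻⁴ mol.
Product: Φ × n_abs = 0.937 × 6.542×10⁻⁴ = 6.130×10⁻⁴ mol.

6.13×10⁻⁴ mol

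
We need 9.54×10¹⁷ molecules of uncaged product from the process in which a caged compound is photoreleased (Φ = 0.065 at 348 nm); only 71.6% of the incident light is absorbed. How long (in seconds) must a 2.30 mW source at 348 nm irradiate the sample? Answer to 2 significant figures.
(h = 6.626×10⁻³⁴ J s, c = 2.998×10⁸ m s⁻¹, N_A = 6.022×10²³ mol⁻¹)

t ≈ 5100 s

Product: 9.54×10¹⁷ / 6.022×10²³ = 1.584×10⁻⁶ mol.
Photons that must be absorbed: 1.584×10⁻⁶ / 0.065 = 2.437×10⁻⁵ mol.
Incident photons needed: 2.437×10⁻⁵ / 0.716 = 3.404×10⁻⁵ mol.
Photon energy: hc/λ = 5.708×10⁻¹⁹ J; per mole, 3.437×10⁵ J mol⁻¹.
Energy required: 3.404×10⁻⁵ × 3.437×10⁵ = 11.70 J.
Time: 11.70 J / 0.0023 W = 5100 s.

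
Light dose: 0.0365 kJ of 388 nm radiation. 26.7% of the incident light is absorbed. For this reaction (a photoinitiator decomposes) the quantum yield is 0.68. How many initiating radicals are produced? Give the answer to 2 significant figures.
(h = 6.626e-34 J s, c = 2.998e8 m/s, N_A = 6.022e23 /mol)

Photon energy at 388 nm: hc/λ = (6.626e-34)(2.998e8)/(388e-9) = 5.120e-19 J.
Incident energy: 0.0365 kJ = 36.5 J.
Photons incident: 36.5 / 5.120e-19 = 7.129e19, i.e. 7.129e19/6.022e23 = 1.184e-4 mol.
Photons absorbed: 0.267 × 1.184e-4 = 3.161e-5 mol.
Product: Φ × n_abs = 0.68 × 3.161e-5 = 2.149e-5 mol.
As a count: 2.149e-5 × 6.022e23 = 1.3e19.

1.3e19 initiating radicals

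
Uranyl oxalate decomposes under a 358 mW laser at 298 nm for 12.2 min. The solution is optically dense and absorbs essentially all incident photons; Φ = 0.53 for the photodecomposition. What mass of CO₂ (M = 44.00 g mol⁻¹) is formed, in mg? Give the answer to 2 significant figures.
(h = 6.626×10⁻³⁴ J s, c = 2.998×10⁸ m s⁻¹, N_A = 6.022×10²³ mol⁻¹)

Photon energy at 298 nm: hc/λ = (6.626×10⁻³⁴)(2.998×10⁸)/(298×10⁻⁹) = 6.666×10⁻¹⁹ J.
Energy delivered: (358 mW)(732 s) = 262.1 J.
Photons incident: 262.1 / 6.666×10⁻¹⁹ = 3.932×10²⁰, i.e. 3.932×10²⁰/6.022×10²³ = 6.529×10⁻⁴ mol.
Product: Φ × n_abs = 0.53 × 6.529×10⁻⁴ = 3.460×10⁻⁴ mol.
Mass: 3.460×10⁻⁴ × 44.00 = 0.01522 g = 15 mg.

15 mg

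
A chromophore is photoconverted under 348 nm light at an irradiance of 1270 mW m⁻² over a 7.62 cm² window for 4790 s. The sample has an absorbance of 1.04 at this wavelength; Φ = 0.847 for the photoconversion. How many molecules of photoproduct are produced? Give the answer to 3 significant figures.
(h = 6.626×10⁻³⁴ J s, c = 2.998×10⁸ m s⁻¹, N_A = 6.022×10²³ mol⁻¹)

6.25×10¹⁸ molecules

Photon energy at 348 nm: hc/λ = (6.626×10⁻³⁴)(2.998×10⁸)/(348×10⁻⁹) = 5.708×10⁻¹⁹ J.
Energy delivered: (1270 mW m⁻²)(7.62×10⁻⁴ m²)(4790 s) = 4.635 J.
Photons incident: 4.635 / 5.708×10⁻¹⁹ = 8.120×10¹⁸, i.e. 8.120×10¹⁸/6.022×10²³ = 1.348×10⁻⁵ mol.
Fraction absorbed: 1 − 10^(−1.04) = 0.9088.
Photons absorbed: 0.9088 × 1.348×10⁻⁵ = 1.225×10⁻⁵ mol.
Product: Φ × n_abs = 0.847 × 1.225×10⁻⁵ = 1.038×10⁻⁵ mol.
As a count: 1.038×10⁻⁵ × 6.022×10²³ = 6.25×10¹⁸.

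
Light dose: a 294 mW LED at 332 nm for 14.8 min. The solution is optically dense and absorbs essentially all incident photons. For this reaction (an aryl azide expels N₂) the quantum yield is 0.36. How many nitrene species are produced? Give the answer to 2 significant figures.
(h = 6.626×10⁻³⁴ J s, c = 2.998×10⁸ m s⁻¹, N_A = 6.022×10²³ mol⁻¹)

Photon energy at 332 nm: hc/λ = (6.626×10⁻³⁴)(2.998×10⁸)/(332×10⁻⁹) = 5.983×10⁻¹⁹ J.
Energy delivered: (294 mW)(888 s) = 261.1 J.
Photons incident: 261.1 / 5.983×10⁻¹⁹ = 4.364×10²⁰, i.e. 4.364×10²⁰/6.022×10²³ = 7.247×10⁻⁴ mol.
Product: Φ × n_abs = 0.36 × 7.247×10⁻⁴ = 2.609×10⁻⁴ mol.
As a count: 2.609×10⁻⁴ × 6.022×10²³ = 1.6×10²⁰.

1.6×10²⁰ species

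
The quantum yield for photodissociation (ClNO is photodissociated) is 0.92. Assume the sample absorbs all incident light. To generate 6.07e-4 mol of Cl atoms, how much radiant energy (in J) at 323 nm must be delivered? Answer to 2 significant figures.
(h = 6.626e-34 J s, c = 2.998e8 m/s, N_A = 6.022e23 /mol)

Photons that must be absorbed: 6.07e-4 / 0.92 = 6.598e-4 mol.
Photon energy: hc/λ = 6.150e-19 J; per mole, 3.704e5 J mol⁻¹.
Energy required: 6.598e-4 × 3.704e5 = 240 J.

240 J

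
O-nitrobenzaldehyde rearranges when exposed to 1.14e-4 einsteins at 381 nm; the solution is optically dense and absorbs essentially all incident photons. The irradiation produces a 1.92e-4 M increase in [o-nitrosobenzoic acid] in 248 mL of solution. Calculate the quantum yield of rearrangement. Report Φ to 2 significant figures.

Product: (1.92e-4 M)(0.248 L) = 4.762e-5 mol.
Φ = 4.762e-5 mol / 1.14e-4 mol photons = 0.42.

Φ = 0.42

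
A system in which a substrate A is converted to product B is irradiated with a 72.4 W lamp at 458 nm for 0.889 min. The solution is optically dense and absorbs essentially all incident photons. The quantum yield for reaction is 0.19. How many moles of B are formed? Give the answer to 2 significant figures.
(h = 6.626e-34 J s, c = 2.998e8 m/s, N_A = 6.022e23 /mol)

Photon energy at 458 nm: hc/λ = (6.626e-34)(2.998e8)/(458e-9) = 4.337e-19 J.
Energy delivered: (72.4 W)(53.34 s) = 3862 J.
Photons incident: 3862 / 4.337e-19 = 8.905e21, i.e. 8.905e21/6.022e23 = 0.01479 mol.
Product: Φ × n_abs = 0.19 × 0.01479 = 0.002810 mol.

0.0028 mol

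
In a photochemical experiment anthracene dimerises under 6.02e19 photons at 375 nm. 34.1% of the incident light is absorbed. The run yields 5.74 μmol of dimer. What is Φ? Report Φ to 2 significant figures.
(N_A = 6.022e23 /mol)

Φ = 0.17

Product: 5.74 μmol = 5.74e-6 mol.
Moles of photons: 6.02e19 / 6.022e23 = 9.997e-5 mol.
Photons absorbed: 0.341 × 9.997e-5 = 3.409e-5 mol.
Φ = 5.74e-6 mol / 3.409e-5 mol photons = 0.17.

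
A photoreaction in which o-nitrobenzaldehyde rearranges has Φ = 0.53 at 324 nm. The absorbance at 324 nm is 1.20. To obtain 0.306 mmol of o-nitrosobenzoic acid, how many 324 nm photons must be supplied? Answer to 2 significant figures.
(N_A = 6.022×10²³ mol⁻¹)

3.7×10²⁰ photons

Product: 0.306 mmol = 3.06×10⁻⁴ mol.
Photons that must be absorbed: 3.06×10⁻⁴ / 0.53 = 5.774×10⁻⁴ mol.
Fraction absorbed: 1 − 10^(−1.20) = 0.9369.
Incident photons needed: 5.774×10⁻⁴ / 0.9369 = 6.163×10⁻⁴ mol.
Photon count: 6.163×10⁻⁴ × 6.022×10²³ = 3.7×10²⁰.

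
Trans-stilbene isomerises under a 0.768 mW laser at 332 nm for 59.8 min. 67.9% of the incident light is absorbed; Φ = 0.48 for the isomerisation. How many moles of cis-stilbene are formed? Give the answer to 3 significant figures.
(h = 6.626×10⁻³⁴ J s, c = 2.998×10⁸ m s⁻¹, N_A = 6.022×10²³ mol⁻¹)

2.49×10⁻⁶ mol

Photon energy at 332 nm: hc/λ = (6.626×10⁻³⁴)(2.998×10⁸)/(332×10⁻⁹) = 5.983×10⁻¹⁹ J.
Energy delivered: (0.768 mW)(3588 s) = 2.756 J.
Photons incident: 2.756 / 5.983×10⁻¹⁹ = 4.606×10¹⁸, i.e. 4.606×10¹⁸/6.022×10²³ = 7.649×10⁻⁶ mol.
Photons absorbed: 0.679 × 7.649×10⁻⁶ = 5.194×10⁻⁶ mol.
Product: Φ × n_abs = 0.48 × 5.194×10⁻⁶ = 2.493×10⁻⁶ mol.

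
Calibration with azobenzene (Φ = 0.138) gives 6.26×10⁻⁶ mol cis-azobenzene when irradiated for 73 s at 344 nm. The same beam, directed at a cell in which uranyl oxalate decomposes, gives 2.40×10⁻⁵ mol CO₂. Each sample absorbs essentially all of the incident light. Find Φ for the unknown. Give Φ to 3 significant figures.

Φ = 0.529

Photons absorbed by the actinometer: 6.26×10⁻⁶ / 0.138 = 4.536×10⁻⁵ mol.
Φ(unknown) = 2.40×10⁻⁵ / 4.536×10⁻⁵ = 0.529.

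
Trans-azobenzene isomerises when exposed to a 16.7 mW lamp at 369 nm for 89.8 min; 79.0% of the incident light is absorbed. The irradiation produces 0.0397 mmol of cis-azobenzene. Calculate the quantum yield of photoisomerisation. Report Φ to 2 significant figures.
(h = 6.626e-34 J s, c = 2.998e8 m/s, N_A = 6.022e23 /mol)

Φ = 0.18

Product: 0.0397 mmol = 3.97e-5 mol.
Photon energy at 369 nm: hc/λ = (6.626e-34)(2.998e8)/(369e-9) = 5.383e-19 J.
Energy delivered: (16.7 mW)(5388 s) = 89.98 J.
Photons incident: 89.98 / 5.383e-19 = 1.672e20, i.e. 1.672e20/6.022e23 = 2.776e-4 mol.
Photons absorbed: 0.790 × 2.776e-4 = 2.193e-4 mol.
Φ = 3.97e-5 mol / 2.193e-4 mol photons = 0.18.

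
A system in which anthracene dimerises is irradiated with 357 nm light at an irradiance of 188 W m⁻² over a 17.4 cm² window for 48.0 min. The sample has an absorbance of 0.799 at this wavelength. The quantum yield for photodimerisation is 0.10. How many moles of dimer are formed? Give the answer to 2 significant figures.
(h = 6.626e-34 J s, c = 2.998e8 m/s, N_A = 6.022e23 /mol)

Photon energy at 357 nm: hc/λ = (6.626e-34)(2.998e8)/(357e-9) = 5.564e-19 J.
Energy delivered: (188 W m⁻²)(17.4e-4 m²)(2880 s) = 942.1 J.
Photons incident: 942.1 / 5.564e-19 = 1.693e21, i.e. 1.693e21/6.022e23 = 0.002811 mol.
Fraction absorbed: 1 − 10^(−0.799) = 0.8411.
Photons absorbed: 0.8411 × 0.002811 = 0.002364 mol.
Product: Φ × n_abs = 0.10 × 0.002364 = 2.364e-4 mol.

2.4e-4 mol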